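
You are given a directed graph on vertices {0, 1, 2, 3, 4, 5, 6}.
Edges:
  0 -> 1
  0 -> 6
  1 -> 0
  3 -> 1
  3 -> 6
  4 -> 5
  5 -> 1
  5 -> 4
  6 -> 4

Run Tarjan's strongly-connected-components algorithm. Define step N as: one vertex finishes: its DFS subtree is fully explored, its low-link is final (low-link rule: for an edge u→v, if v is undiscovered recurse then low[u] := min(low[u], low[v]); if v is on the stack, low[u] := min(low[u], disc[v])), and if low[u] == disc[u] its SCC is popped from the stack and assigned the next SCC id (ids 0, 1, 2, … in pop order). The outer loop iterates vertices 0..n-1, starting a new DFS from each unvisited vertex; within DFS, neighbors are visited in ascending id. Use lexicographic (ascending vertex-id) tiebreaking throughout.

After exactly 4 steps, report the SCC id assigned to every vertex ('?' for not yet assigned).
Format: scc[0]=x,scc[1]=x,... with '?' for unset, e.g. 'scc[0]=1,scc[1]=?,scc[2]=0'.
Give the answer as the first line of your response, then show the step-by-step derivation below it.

scc[0]=?,scc[1]=?,scc[2]=?,scc[3]=?,scc[4]=?,scc[5]=?,scc[6]=?

step 1: low=(low[0]=0,low[1]=0,low[2]=?,low[3]=?,low[4]=?,low[5]=?,low[6]=?); scc=(scc[0]=?,scc[1]=?,scc[2]=?,scc[3]=?,scc[4]=?,scc[5]=?,scc[6]=?)
step 2: low=(low[0]=0,low[1]=0,low[2]=?,low[3]=?,low[4]=3,low[5]=1,low[6]=2); scc=(scc[0]=?,scc[1]=?,scc[2]=?,scc[3]=?,scc[4]=?,scc[5]=?,scc[6]=?)
step 3: low=(low[0]=0,low[1]=0,low[2]=?,low[3]=?,low[4]=1,low[5]=1,low[6]=2); scc=(scc[0]=?,scc[1]=?,scc[2]=?,scc[3]=?,scc[4]=?,scc[5]=?,scc[6]=?)
step 4: low=(low[0]=0,low[1]=0,low[2]=?,low[3]=?,low[4]=1,low[5]=1,low[6]=1); scc=(scc[0]=?,scc[1]=?,scc[2]=?,scc[3]=?,scc[4]=?,scc[5]=?,scc[6]=?)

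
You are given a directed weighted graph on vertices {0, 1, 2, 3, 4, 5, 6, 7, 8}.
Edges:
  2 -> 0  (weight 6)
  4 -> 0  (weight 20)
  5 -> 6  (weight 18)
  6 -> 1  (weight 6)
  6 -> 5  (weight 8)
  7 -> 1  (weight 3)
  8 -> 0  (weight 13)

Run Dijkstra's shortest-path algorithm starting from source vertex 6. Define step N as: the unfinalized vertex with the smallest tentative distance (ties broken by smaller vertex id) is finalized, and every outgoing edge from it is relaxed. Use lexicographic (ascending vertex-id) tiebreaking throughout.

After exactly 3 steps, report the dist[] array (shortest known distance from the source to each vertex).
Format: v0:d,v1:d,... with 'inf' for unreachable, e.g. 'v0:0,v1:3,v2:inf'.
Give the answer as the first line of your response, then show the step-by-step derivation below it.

v0:inf,v1:6,v2:inf,v3:inf,v4:inf,v5:8,v6:0,v7:inf,v8:inf

step 1: dist = v0:inf,v1:6,v2:inf,v3:inf,v4:inf,v5:8,v6:0,v7:inf,v8:inf
step 2: dist = v0:inf,v1:6,v2:inf,v3:inf,v4:inf,v5:8,v6:0,v7:inf,v8:inf
step 3: dist = v0:inf,v1:6,v2:inf,v3:inf,v4:inf,v5:8,v6:0,v7:inf,v8:inf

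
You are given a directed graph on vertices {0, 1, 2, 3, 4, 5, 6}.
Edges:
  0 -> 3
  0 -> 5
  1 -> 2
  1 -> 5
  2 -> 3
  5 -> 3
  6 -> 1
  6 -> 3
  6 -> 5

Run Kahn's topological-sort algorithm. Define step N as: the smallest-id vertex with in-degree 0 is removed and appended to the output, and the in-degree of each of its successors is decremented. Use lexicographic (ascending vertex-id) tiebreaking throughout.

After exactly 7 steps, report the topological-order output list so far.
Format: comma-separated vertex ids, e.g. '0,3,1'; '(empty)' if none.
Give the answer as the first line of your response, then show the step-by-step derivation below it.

0,4,6,1,2,5,3

step 1: output 0; order=[0]; indeg=(0,1,1,3,0,2,0)
step 2: output 4; order=[0,4]; indeg=(0,1,1,3,0,2,0)
step 3: output 6; order=[0,4,6]; indeg=(0,0,1,2,0,1,0)
step 4: output 1; order=[0,4,6,1]; indeg=(0,0,0,2,0,0,0)
step 5: output 2; order=[0,4,6,1,2]; indeg=(0,0,0,1,0,0,0)
step 6: output 5; order=[0,4,6,1,2,5]; indeg=(0,0,0,0,0,0,0)
step 7: output 3; order=[0,4,6,1,2,5,3]; indeg=(0,0,0,0,0,0,0)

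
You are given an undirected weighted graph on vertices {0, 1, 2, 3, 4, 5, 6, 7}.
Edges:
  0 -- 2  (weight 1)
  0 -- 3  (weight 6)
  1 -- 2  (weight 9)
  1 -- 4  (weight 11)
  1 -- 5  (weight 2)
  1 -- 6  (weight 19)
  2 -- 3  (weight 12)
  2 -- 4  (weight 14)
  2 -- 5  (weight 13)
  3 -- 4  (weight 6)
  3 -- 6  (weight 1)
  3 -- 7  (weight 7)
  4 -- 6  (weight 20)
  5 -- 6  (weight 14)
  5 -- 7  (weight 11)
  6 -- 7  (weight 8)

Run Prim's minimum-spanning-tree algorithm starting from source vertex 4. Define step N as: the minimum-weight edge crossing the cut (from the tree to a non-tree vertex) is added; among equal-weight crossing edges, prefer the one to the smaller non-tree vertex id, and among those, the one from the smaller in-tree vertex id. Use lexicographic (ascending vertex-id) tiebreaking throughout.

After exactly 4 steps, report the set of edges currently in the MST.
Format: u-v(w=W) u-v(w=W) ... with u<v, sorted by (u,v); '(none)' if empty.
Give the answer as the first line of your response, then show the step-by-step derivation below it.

0-2(w=1) 0-3(w=6) 3-4(w=6) 3-6(w=1)

step 1: add edge 3-4 (w=6); MST = {3-4(w=6)}
step 2: add edge 3-6 (w=1); MST = {3-4(w=6) 3-6(w=1)}
step 3: add edge 0-3 (w=6); MST = {0-3(w=6) 3-4(w=6) 3-6(w=1)}
step 4: add edge 0-2 (w=1); MST = {0-2(w=1) 0-3(w=6) 3-4(w=6) 3-6(w=1)}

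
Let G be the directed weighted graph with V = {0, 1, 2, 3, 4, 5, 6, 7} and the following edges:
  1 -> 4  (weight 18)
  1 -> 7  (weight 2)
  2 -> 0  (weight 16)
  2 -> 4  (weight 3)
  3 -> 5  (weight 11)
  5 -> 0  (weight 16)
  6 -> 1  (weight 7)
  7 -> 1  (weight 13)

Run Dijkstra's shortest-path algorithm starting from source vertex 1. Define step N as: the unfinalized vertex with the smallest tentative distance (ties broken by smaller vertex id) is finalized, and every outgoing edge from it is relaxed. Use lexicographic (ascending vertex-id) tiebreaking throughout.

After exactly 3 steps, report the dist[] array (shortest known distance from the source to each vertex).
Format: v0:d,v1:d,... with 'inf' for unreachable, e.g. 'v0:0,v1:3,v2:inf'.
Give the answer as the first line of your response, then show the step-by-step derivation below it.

v0:inf,v1:0,v2:inf,v3:inf,v4:18,v5:inf,v6:inf,v7:2

step 1: dist = v0:inf,v1:0,v2:inf,v3:inf,v4:18,v5:inf,v6:inf,v7:2
step 2: dist = v0:inf,v1:0,v2:inf,v3:inf,v4:18,v5:inf,v6:inf,v7:2
step 3: dist = v0:inf,v1:0,v2:inf,v3:inf,v4:18,v5:inf,v6:inf,v7:2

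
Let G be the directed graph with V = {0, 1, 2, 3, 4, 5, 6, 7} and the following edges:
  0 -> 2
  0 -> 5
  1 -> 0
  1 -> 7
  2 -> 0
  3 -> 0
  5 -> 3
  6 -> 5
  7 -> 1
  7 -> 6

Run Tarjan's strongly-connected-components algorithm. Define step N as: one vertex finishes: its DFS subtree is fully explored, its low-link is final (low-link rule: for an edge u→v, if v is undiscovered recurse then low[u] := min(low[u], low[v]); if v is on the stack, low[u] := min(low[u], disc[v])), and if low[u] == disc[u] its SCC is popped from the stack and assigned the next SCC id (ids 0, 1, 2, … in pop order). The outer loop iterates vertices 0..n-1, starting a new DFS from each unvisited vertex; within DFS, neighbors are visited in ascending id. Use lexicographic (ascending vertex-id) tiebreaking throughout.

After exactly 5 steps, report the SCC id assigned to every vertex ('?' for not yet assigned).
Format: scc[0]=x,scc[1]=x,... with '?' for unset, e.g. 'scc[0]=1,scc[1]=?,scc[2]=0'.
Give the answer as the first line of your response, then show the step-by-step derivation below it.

scc[0]=0,scc[1]=?,scc[2]=0,scc[3]=0,scc[4]=?,scc[5]=0,scc[6]=1,scc[7]=?

step 1: low=(low[0]=0,low[1]=?,low[2]=0,low[3]=?,low[4]=?,low[5]=?,low[6]=?,low[7]=?); scc=(scc[0]=?,scc[1]=?,scc[2]=?,scc[3]=?,scc[4]=?,scc[5]=?,scc[6]=?,scc[7]=?)
step 2: low=(low[0]=0,low[1]=?,low[2]=0,low[3]=0,low[4]=?,low[5]=2,low[6]=?,low[7]=?); scc=(scc[0]=?,scc[1]=?,scc[2]=?,scc[3]=?,scc[4]=?,scc[5]=?,scc[6]=?,scc[7]=?)
step 3: low=(low[0]=0,low[1]=?,low[2]=0,low[3]=0,low[4]=?,low[5]=0,low[6]=?,low[7]=?); scc=(scc[0]=?,scc[1]=?,scc[2]=?,scc[3]=?,scc[4]=?,scc[5]=?,scc[6]=?,scc[7]=?)
step 4: low=(low[0]=0,low[1]=?,low[2]=0,low[3]=0,low[4]=?,low[5]=0,low[6]=?,low[7]=?); scc=(scc[0]=0,scc[1]=?,scc[2]=0,scc[3]=0,scc[4]=?,scc[5]=0,scc[6]=?,scc[7]=?)
step 5: low=(low[0]=0,low[1]=4,low[2]=0,low[3]=0,low[4]=?,low[5]=0,low[6]=6,low[7]=4); scc=(scc[0]=0,scc[1]=?,scc[2]=0,scc[3]=0,scc[4]=?,scc[5]=0,scc[6]=1,scc[7]=?)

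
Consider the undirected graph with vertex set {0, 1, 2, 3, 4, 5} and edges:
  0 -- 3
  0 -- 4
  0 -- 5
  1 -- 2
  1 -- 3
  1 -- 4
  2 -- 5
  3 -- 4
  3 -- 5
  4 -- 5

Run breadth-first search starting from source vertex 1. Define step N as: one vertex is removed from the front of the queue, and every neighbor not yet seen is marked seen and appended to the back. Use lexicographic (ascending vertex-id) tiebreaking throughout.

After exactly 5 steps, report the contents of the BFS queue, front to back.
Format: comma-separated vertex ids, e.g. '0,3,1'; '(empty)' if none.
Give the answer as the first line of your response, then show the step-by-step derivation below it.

0

step 1: dequeue 1; queue=[2,3,4]; order=1
step 2: dequeue 2; queue=[3,4,5]; order=1,2
step 3: dequeue 3; queue=[4,5,0]; order=1,2,3
step 4: dequeue 4; queue=[5,0]; order=1,2,3,4
step 5: dequeue 5; queue=[0]; order=1,2,3,4,5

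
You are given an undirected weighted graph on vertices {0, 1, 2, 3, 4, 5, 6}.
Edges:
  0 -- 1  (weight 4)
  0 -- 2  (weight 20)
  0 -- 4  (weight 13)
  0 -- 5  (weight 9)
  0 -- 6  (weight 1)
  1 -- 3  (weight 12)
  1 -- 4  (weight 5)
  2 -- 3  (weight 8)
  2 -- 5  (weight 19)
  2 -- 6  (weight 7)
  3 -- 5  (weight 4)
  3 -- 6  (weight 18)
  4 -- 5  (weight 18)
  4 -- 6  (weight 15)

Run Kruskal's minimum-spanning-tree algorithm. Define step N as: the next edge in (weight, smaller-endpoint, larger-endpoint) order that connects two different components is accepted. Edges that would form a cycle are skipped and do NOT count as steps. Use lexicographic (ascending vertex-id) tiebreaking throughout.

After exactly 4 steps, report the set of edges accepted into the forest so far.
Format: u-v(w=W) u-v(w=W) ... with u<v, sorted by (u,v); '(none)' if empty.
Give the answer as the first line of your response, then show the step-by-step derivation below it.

0-1(w=4) 0-6(w=1) 1-4(w=5) 3-5(w=4)

step 1: add edge 0-6 (w=1); MST = {0-6(w=1)}
step 2: add edge 0-1 (w=4); MST = {0-1(w=4) 0-6(w=1)}
step 3: add edge 3-5 (w=4); MST = {0-1(w=4) 0-6(w=1) 3-5(w=4)}
step 4: add edge 1-4 (w=5); MST = {0-1(w=4) 0-6(w=1) 1-4(w=5) 3-5(w=4)}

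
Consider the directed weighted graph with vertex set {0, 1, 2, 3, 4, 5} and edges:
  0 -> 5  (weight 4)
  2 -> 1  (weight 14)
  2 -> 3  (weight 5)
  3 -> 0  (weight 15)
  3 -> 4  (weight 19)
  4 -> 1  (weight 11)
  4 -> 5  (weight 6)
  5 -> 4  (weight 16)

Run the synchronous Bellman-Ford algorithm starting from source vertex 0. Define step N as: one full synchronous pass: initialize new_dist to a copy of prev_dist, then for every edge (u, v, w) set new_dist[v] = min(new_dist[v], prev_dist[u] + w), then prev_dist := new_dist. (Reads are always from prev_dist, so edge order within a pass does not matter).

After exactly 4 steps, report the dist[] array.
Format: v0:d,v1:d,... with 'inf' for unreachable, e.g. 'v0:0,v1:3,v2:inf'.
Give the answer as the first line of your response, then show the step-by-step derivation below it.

v0:0,v1:31,v2:inf,v3:inf,v4:20,v5:4

step 1: dist = v0:0,v1:inf,v2:inf,v3:inf,v4:inf,v5:4
step 2: dist = v0:0,v1:inf,v2:inf,v3:inf,v4:20,v5:4
step 3: dist = v0:0,v1:31,v2:inf,v3:inf,v4:20,v5:4
step 4: dist = v0:0,v1:31,v2:inf,v3:inf,v4:20,v5:4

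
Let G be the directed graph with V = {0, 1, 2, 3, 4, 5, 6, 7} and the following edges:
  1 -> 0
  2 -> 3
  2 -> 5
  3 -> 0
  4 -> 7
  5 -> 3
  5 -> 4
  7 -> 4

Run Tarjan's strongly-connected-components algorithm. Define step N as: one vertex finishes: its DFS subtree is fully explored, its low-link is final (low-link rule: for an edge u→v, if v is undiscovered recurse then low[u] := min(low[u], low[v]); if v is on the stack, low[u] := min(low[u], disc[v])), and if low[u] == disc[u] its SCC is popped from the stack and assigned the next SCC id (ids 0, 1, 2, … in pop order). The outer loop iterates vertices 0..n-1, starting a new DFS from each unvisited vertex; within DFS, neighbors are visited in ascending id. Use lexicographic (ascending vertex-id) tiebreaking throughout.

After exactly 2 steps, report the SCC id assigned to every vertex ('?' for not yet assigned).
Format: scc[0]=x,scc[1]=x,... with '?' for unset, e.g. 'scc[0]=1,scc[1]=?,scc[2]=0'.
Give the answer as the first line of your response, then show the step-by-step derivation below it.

scc[0]=0,scc[1]=1,scc[2]=?,scc[3]=?,scc[4]=?,scc[5]=?,scc[6]=?,scc[7]=?

step 1: low=(low[0]=0,low[1]=?,low[2]=?,low[3]=?,low[4]=?,low[5]=?,low[6]=?,low[7]=?); scc=(scc[0]=0,scc[1]=?,scc[2]=?,scc[3]=?,scc[4]=?,scc[5]=?,scc[6]=?,scc[7]=?)
step 2: low=(low[0]=0,low[1]=1,low[2]=?,low[3]=?,low[4]=?,low[5]=?,low[6]=?,low[7]=?); scc=(scc[0]=0,scc[1]=1,scc[2]=?,scc[3]=?,scc[4]=?,scc[5]=?,scc[6]=?,scc[7]=?)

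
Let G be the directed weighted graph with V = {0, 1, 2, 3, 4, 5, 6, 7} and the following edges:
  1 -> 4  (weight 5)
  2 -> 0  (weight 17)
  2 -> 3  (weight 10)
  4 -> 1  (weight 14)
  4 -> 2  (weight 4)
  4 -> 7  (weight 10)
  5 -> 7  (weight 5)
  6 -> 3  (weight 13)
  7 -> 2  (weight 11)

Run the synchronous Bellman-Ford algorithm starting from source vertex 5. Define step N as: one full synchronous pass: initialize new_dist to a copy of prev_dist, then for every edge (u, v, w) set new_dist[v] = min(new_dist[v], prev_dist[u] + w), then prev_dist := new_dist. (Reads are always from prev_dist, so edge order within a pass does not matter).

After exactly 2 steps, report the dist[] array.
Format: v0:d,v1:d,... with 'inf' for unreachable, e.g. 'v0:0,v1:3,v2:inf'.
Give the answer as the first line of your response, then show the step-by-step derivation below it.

v0:inf,v1:inf,v2:16,v3:inf,v4:inf,v5:0,v6:inf,v7:5

step 1: dist = v0:inf,v1:inf,v2:inf,v3:inf,v4:inf,v5:0,v6:inf,v7:5
step 2: dist = v0:inf,v1:inf,v2:16,v3:inf,v4:inf,v5:0,v6:inf,v7:5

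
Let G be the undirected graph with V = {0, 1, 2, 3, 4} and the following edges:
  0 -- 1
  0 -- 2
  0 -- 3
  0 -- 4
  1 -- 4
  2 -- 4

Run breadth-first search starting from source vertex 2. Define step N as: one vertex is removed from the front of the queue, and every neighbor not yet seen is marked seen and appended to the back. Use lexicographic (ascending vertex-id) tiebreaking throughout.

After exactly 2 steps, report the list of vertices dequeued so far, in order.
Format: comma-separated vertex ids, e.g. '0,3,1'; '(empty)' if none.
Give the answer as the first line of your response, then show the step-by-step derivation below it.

2,0

step 1: dequeue 2; queue=[0,4]; order=2
step 2: dequeue 0; queue=[4,1,3]; order=2,0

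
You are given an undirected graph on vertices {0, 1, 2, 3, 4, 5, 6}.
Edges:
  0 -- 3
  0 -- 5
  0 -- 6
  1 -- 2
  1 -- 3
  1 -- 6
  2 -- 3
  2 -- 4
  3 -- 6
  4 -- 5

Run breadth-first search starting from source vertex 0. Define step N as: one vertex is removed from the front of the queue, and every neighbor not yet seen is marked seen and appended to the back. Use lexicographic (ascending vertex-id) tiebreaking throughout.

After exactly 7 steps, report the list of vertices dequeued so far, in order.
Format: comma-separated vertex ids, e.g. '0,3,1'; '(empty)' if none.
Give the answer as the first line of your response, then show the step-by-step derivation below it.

0,3,5,6,1,2,4

step 1: dequeue 0; queue=[3,5,6]; order=0
step 2: dequeue 3; queue=[5,6,1,2]; order=0,3
step 3: dequeue 5; queue=[6,1,2,4]; order=0,3,5
step 4: dequeue 6; queue=[1,2,4]; order=0,3,5,6
step 5: dequeue 1; queue=[2,4]; order=0,3,5,6,1
step 6: dequeue 2; queue=[4]; order=0,3,5,6,1,2
step 7: dequeue 4; queue=[(empty)]; order=0,3,5,6,1,2,4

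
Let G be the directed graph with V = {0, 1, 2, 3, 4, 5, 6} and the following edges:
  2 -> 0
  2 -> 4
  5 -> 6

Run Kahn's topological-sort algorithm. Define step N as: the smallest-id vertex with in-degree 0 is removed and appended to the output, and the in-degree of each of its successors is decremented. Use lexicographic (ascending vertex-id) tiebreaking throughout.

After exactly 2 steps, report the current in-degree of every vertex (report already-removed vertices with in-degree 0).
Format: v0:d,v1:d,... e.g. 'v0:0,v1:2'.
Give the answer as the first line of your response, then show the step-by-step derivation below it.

v0:0,v1:0,v2:0,v3:0,v4:0,v5:0,v6:1

step 1: output 1; order=[1]; indeg=(1,0,0,0,1,0,1)
step 2: output 2; order=[1,2]; indeg=(0,0,0,0,0,0,1)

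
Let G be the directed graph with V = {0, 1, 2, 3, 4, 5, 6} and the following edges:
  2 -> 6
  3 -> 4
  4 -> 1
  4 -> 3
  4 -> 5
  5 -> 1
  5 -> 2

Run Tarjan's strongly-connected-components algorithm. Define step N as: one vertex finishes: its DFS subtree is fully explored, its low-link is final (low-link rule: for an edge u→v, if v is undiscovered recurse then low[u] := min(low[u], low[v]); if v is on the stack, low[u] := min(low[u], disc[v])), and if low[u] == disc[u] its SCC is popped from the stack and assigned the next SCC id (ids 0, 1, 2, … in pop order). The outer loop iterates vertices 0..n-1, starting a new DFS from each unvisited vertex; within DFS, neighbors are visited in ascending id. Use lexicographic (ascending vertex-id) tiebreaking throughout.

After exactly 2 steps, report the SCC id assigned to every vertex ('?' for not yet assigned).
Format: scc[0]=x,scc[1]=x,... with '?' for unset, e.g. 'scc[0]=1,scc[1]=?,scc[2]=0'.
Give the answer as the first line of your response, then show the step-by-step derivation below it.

scc[0]=0,scc[1]=1,scc[2]=?,scc[3]=?,scc[4]=?,scc[5]=?,scc[6]=?

step 1: low=(low[0]=0,low[1]=?,low[2]=?,low[3]=?,low[4]=?,low[5]=?,low[6]=?); scc=(scc[0]=0,scc[1]=?,scc[2]=?,scc[3]=?,scc[4]=?,scc[5]=?,scc[6]=?)
step 2: low=(low[0]=0,low[1]=1,low[2]=?,low[3]=?,low[4]=?,low[5]=?,low[6]=?); scc=(scc[0]=0,scc[1]=1,scc[2]=?,scc[3]=?,scc[4]=?,scc[5]=?,scc[6]=?)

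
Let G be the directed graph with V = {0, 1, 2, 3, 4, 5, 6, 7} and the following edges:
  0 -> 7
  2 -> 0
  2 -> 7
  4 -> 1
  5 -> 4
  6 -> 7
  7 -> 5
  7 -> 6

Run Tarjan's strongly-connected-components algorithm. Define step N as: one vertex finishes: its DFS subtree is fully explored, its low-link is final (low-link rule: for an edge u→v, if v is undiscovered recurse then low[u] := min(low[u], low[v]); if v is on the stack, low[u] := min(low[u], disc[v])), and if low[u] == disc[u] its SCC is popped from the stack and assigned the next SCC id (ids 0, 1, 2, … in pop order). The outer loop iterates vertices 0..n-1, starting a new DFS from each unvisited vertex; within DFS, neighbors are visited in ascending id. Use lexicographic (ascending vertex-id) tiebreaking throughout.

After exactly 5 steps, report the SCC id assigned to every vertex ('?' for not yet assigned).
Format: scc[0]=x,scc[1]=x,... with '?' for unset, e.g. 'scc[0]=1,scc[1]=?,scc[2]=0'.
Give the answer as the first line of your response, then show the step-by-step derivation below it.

scc[0]=?,scc[1]=0,scc[2]=?,scc[3]=?,scc[4]=1,scc[5]=2,scc[6]=3,scc[7]=3

step 1: low=(low[0]=0,low[1]=4,low[2]=?,low[3]=?,low[4]=3,low[5]=2,low[6]=?,low[7]=1); scc=(scc[0]=?,scc[1]=0,scc[2]=?,scc[3]=?,scc[4]=?,scc[5]=?,scc[6]=?,scc[7]=?)
step 2: low=(low[0]=0,low[1]=4,low[2]=?,low[3]=?,low[4]=3,low[5]=2,low[6]=?,low[7]=1); scc=(scc[0]=?,scc[1]=0,scc[2]=?,scc[3]=?,scc[4]=1,scc[5]=?,scc[6]=?,scc[7]=?)
step 3: low=(low[0]=0,low[1]=4,low[2]=?,low[3]=?,low[4]=3,low[5]=2,low[6]=?,low[7]=1); scc=(scc[0]=?,scc[1]=0,scc[2]=?,scc[3]=?,scc[4]=1,scc[5]=2,scc[6]=?,scc[7]=?)
step 4: low=(low[0]=0,low[1]=4,low[2]=?,low[3]=?,low[4]=3,low[5]=2,low[6]=1,low[7]=1); scc=(scc[0]=?,scc[1]=0,scc[2]=?,scc[3]=?,scc[4]=1,scc[5]=2,scc[6]=?,scc[7]=?)
step 5: low=(low[0]=0,low[1]=4,low[2]=?,low[3]=?,low[4]=3,low[5]=2,low[6]=1,low[7]=1); scc=(scc[0]=?,scc[1]=0,scc[2]=?,scc[3]=?,scc[4]=1,scc[5]=2,scc[6]=3,scc[7]=3)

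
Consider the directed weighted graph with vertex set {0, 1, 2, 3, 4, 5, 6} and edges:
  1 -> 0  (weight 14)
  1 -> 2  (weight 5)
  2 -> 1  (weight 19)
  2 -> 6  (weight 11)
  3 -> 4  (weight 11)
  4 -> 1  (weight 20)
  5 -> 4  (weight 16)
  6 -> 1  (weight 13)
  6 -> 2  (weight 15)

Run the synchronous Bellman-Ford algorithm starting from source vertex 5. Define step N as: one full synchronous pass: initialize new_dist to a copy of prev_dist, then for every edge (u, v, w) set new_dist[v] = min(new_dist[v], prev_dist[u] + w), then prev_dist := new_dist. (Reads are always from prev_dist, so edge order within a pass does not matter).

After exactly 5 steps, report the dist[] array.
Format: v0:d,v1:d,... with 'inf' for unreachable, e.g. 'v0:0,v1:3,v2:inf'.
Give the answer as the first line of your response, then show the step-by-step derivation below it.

v0:50,v1:36,v2:41,v3:inf,v4:16,v5:0,v6:52

step 1: dist = v0:inf,v1:inf,v2:inf,v3:inf,v4:16,v5:0,v6:inf
step 2: dist = v0:inf,v1:36,v2:inf,v3:inf,v4:16,v5:0,v6:inf
step 3: dist = v0:50,v1:36,v2:41,v3:inf,v4:16,v5:0,v6:inf
step 4: dist = v0:50,v1:36,v2:41,v3:inf,v4:16,v5:0,v6:52
step 5: dist = v0:50,v1:36,v2:41,v3:inf,v4:16,v5:0,v6:52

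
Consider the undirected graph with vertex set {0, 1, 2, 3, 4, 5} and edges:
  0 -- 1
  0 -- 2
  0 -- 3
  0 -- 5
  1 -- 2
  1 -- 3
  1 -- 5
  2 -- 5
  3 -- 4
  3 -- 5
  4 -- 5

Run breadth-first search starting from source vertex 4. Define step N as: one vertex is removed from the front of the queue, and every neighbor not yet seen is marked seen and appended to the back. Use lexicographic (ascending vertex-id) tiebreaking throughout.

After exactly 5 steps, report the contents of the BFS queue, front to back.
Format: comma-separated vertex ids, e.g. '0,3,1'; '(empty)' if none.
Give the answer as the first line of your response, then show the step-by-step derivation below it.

2

step 1: dequeue 4; queue=[3,5]; order=4
step 2: dequeue 3; queue=[5,0,1]; order=4,3
step 3: dequeue 5; queue=[0,1,2]; order=4,3,5
step 4: dequeue 0; queue=[1,2]; order=4,3,5,0
step 5: dequeue 1; queue=[2]; order=4,3,5,0,1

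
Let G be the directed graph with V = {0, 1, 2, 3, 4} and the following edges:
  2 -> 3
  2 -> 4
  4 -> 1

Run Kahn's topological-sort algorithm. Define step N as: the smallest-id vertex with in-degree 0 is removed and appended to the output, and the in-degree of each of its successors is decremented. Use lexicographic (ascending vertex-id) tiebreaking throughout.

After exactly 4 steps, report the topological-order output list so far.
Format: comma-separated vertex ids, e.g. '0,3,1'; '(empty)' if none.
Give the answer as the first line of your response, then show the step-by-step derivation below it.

0,2,3,4

step 1: output 0; order=[0]; indeg=(0,1,0,1,1)
step 2: output 2; order=[0,2]; indeg=(0,1,0,0,0)
step 3: output 3; order=[0,2,3]; indeg=(0,1,0,0,0)
step 4: output 4; order=[0,2,3,4]; indeg=(0,0,0,0,0)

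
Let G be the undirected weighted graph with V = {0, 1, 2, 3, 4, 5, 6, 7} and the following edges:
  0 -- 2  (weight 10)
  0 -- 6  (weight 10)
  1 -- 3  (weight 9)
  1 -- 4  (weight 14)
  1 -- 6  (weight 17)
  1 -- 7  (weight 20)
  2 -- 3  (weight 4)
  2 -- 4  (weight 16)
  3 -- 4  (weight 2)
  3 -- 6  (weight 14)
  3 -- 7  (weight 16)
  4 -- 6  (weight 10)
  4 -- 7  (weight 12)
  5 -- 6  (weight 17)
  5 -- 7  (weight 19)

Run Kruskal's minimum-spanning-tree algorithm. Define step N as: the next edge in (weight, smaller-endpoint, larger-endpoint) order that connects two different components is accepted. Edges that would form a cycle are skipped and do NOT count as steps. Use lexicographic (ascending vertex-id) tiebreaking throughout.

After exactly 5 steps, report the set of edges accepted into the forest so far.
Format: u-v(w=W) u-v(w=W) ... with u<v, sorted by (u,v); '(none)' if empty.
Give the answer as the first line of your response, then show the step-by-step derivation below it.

0-2(w=10) 0-6(w=10) 1-3(w=9) 2-3(w=4) 3-4(w=2)

step 1: add edge 3-4 (w=2); MST = {3-4(w=2)}
step 2: add edge 2-3 (w=4); MST = {2-3(w=4) 3-4(w=2)}
step 3: add edge 1-3 (w=9); MST = {1-3(w=9) 2-3(w=4) 3-4(w=2)}
step 4: add edge 0-2 (w=10); MST = {0-2(w=10) 1-3(w=9) 2-3(w=4) 3-4(w=2)}
step 5: add edge 0-6 (w=10); MST = {0-2(w=10) 0-6(w=10) 1-3(w=9) 2-3(w=4) 3-4(w=2)}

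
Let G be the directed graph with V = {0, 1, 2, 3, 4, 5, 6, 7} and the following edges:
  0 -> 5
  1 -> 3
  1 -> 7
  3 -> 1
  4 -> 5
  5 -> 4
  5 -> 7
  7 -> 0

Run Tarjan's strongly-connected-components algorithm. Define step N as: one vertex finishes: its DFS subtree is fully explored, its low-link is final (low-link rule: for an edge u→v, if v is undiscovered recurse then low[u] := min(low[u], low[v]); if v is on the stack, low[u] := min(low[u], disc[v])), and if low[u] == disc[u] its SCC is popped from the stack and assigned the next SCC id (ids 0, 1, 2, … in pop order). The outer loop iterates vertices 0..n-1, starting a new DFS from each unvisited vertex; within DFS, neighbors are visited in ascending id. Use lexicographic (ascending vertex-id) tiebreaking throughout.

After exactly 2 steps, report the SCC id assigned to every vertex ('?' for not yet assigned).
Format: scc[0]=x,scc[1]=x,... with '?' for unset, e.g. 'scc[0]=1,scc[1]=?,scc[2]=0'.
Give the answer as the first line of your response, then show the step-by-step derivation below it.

scc[0]=?,scc[1]=?,scc[2]=?,scc[3]=?,scc[4]=?,scc[5]=?,scc[6]=?,scc[7]=?

step 1: low=(low[0]=0,low[1]=?,low[2]=?,low[3]=?,low[4]=1,low[5]=1,low[6]=?,low[7]=?); scc=(scc[0]=?,scc[1]=?,scc[2]=?,scc[3]=?,scc[4]=?,scc[5]=?,scc[6]=?,scc[7]=?)
step 2: low=(low[0]=0,low[1]=?,low[2]=?,low[3]=?,low[4]=1,low[5]=1,low[6]=?,low[7]=0); scc=(scc[0]=?,scc[1]=?,scc[2]=?,scc[3]=?,scc[4]=?,scc[5]=?,scc[6]=?,scc[7]=?)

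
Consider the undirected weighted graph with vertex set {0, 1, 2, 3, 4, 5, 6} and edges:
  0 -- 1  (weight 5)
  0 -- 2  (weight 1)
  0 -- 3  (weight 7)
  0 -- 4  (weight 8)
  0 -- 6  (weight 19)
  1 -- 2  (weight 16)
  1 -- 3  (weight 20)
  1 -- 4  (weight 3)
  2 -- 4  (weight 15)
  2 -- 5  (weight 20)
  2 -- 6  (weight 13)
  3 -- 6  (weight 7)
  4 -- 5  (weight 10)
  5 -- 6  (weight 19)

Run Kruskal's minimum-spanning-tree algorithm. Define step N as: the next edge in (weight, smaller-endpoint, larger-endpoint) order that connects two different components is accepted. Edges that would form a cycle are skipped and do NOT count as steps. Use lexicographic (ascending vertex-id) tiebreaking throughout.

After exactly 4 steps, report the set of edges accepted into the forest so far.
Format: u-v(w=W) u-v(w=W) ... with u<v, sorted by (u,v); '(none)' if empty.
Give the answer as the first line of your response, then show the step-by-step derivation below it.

0-1(w=5) 0-2(w=1) 0-3(w=7) 1-4(w=3)

step 1: add edge 0-2 (w=1); MST = {0-2(w=1)}
step 2: add edge 1-4 (w=3); MST = {0-2(w=1) 1-4(w=3)}
step 3: add edge 0-1 (w=5); MST = {0-1(w=5) 0-2(w=1) 1-4(w=3)}
step 4: add edge 0-3 (w=7); MST = {0-1(w=5) 0-2(w=1) 0-3(w=7) 1-4(w=3)}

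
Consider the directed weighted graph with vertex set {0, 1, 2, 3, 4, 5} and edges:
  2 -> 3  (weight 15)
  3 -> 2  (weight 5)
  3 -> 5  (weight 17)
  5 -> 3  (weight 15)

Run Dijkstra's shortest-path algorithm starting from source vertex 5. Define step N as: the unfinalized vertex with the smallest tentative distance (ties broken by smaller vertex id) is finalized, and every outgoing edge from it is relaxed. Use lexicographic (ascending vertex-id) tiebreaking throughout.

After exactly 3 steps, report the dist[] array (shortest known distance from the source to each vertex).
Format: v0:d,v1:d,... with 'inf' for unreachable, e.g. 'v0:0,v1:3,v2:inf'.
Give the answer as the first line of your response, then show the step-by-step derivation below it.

v0:inf,v1:inf,v2:20,v3:15,v4:inf,v5:0

step 1: dist = v0:inf,v1:inf,v2:inf,v3:15,v4:inf,v5:0
step 2: dist = v0:inf,v1:inf,v2:20,v3:15,v4:inf,v5:0
step 3: dist = v0:inf,v1:inf,v2:20,v3:15,v4:inf,v5:0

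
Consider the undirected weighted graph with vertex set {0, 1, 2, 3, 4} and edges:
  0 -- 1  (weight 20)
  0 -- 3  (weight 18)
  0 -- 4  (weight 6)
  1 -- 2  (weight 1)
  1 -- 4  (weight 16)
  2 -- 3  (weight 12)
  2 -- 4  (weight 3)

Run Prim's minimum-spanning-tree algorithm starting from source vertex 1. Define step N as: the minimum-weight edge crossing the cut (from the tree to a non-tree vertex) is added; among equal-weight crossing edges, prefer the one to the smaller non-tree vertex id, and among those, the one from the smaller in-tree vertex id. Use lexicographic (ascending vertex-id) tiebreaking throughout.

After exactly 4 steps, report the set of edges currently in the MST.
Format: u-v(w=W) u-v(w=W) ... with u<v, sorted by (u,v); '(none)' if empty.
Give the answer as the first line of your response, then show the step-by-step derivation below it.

0-4(w=6) 1-2(w=1) 2-3(w=12) 2-4(w=3)

step 1: add edge 1-2 (w=1); MST = {1-2(w=1)}
step 2: add edge 2-4 (w=3); MST = {1-2(w=1) 2-4(w=3)}
step 3: add edge 0-4 (w=6); MST = {0-4(w=6) 1-2(w=1) 2-4(w=3)}
step 4: add edge 2-3 (w=12); MST = {0-4(w=6) 1-2(w=1) 2-3(w=12) 2-4(w=3)}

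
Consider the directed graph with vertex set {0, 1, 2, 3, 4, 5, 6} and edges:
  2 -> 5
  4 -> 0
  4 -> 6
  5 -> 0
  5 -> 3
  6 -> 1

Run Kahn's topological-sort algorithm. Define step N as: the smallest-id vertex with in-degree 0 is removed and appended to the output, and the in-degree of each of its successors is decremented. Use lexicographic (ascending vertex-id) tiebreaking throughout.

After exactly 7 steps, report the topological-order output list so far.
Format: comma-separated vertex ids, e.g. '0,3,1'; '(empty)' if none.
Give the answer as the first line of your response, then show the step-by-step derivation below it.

2,4,5,0,3,6,1

step 1: output 2; order=[2]; indeg=(2,1,0,1,0,0,1)
step 2: output 4; order=[2,4]; indeg=(1,1,0,1,0,0,0)
step 3: output 5; order=[2,4,5]; indeg=(0,1,0,0,0,0,0)
step 4: output 0; order=[2,4,5,0]; indeg=(0,1,0,0,0,0,0)
step 5: output 3; order=[2,4,5,0,3]; indeg=(0,1,0,0,0,0,0)
step 6: output 6; order=[2,4,5,0,3,6]; indeg=(0,0,0,0,0,0,0)
step 7: output 1; order=[2,4,5,0,3,6,1]; indeg=(0,0,0,0,0,0,0)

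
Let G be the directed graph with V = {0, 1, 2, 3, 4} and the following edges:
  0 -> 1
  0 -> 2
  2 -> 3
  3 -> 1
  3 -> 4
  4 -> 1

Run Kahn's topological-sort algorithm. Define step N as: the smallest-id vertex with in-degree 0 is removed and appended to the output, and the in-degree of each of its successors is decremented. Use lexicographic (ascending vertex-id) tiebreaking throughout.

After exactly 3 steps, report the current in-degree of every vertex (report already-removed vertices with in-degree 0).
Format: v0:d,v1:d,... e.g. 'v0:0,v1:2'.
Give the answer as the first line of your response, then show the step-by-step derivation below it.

v0:0,v1:1,v2:0,v3:0,v4:0

step 1: output 0; order=[0]; indeg=(0,2,0,1,1)
step 2: output 2; order=[0,2]; indeg=(0,2,0,0,1)
step 3: output 3; order=[0,2,3]; indeg=(0,1,0,0,0)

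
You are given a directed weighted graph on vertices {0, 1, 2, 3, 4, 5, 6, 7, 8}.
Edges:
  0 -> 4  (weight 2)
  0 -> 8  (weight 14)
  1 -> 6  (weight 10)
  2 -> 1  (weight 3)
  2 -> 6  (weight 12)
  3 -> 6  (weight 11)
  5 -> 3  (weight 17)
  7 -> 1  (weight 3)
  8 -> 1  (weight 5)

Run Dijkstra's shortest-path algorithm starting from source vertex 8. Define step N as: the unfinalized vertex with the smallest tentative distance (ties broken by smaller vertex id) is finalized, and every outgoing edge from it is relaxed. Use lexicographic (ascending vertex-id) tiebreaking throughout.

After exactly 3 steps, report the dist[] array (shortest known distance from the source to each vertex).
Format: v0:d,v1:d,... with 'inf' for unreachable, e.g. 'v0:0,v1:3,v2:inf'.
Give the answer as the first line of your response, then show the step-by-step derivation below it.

v0:inf,v1:5,v2:inf,v3:inf,v4:inf,v5:inf,v6:15,v7:inf,v8:0

step 1: dist = v0:inf,v1:5,v2:inf,v3:inf,v4:inf,v5:inf,v6:inf,v7:inf,v8:0
step 2: dist = v0:inf,v1:5,v2:inf,v3:inf,v4:inf,v5:inf,v6:15,v7:inf,v8:0
step 3: dist = v0:inf,v1:5,v2:inf,v3:inf,v4:inf,v5:inf,v6:15,v7:inf,v8:0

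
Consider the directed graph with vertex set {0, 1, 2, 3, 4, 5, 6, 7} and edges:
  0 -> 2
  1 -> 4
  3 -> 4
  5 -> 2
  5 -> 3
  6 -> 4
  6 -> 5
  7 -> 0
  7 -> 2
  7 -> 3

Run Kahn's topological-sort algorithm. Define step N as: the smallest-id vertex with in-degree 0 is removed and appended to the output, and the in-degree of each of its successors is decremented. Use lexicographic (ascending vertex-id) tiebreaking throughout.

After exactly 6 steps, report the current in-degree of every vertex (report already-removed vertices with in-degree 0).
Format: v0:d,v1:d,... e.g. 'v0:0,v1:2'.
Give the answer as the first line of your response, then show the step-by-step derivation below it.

v0:0,v1:0,v2:0,v3:0,v4:1,v5:0,v6:0,v7:0

step 1: output 1; order=[1]; indeg=(1,0,3,2,2,1,0,0)
step 2: output 6; order=[1,6]; indeg=(1,0,3,2,1,0,0,0)
step 3: output 5; order=[1,6,5]; indeg=(1,0,2,1,1,0,0,0)
step 4: output 7; order=[1,6,5,7]; indeg=(0,0,1,0,1,0,0,0)
step 5: output 0; order=[1,6,5,7,0]; indeg=(0,0,0,0,1,0,0,0)
step 6: output 2; order=[1,6,5,7,0,2]; indeg=(0,0,0,0,1,0,0,0)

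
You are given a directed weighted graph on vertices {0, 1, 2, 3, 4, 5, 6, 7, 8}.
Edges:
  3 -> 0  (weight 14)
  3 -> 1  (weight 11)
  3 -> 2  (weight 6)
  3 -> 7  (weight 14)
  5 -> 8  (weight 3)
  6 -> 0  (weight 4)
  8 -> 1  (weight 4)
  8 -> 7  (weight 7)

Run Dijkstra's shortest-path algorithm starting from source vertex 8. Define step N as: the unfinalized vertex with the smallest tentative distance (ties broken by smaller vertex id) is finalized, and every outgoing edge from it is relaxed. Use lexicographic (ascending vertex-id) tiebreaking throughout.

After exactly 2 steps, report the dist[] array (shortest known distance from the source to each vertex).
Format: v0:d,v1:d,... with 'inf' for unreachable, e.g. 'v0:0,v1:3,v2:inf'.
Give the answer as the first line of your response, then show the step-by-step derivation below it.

v0:inf,v1:4,v2:inf,v3:inf,v4:inf,v5:inf,v6:inf,v7:7,v8:0

step 1: dist = v0:inf,v1:4,v2:inf,v3:inf,v4:inf,v5:inf,v6:inf,v7:7,v8:0
step 2: dist = v0:inf,v1:4,v2:inf,v3:inf,v4:inf,v5:inf,v6:inf,v7:7,v8:0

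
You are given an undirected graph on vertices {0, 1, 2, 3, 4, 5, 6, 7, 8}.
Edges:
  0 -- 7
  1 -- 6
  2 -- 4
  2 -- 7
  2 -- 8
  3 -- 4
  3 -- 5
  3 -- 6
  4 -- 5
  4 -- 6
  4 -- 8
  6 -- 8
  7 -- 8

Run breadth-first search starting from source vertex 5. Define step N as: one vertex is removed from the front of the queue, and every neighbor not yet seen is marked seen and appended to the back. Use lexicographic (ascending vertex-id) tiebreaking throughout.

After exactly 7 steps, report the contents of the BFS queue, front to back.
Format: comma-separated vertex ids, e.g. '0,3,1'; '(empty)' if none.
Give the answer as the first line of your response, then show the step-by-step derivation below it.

7

step 1: dequeue 5; queue=[3,4]; order=5
step 2: dequeue 3; queue=[4,6]; order=5,3
step 3: dequeue 4; queue=[6,2,8]; order=5,3,4
step 4: dequeue 6; queue=[2,8,1]; order=5,3,4,6
step 5: dequeue 2; queue=[8,1,7]; order=5,3,4,6,2
step 6: dequeue 8; queue=[1,7]; order=5,3,4,6,2,8
step 7: dequeue 1; queue=[7]; order=5,3,4,6,2,8,1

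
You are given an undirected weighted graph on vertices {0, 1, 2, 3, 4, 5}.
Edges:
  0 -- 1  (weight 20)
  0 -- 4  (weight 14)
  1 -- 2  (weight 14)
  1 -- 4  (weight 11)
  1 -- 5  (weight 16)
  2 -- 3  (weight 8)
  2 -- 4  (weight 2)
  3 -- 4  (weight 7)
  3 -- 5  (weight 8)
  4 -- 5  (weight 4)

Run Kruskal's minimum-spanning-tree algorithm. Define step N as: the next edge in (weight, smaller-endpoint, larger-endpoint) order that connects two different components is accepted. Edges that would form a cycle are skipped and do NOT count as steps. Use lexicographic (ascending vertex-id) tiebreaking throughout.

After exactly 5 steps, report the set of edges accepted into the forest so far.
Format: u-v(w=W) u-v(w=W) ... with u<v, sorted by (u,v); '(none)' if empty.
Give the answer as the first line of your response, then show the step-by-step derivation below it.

0-4(w=14) 1-4(w=11) 2-4(w=2) 3-4(w=7) 4-5(w=4)

step 1: add edge 2-4 (w=2); MST = {2-4(w=2)}
step 2: add edge 4-5 (w=4); MST = {2-4(w=2) 4-5(w=4)}
step 3: add edge 3-4 (w=7); MST = {2-4(w=2) 3-4(w=7) 4-5(w=4)}
step 4: add edge 1-4 (w=11); MST = {1-4(w=11) 2-4(w=2) 3-4(w=7) 4-5(w=4)}
step 5: add edge 0-4 (w=14); MST = {0-4(w=14) 1-4(w=11) 2-4(w=2) 3-4(w=7) 4-5(w=4)}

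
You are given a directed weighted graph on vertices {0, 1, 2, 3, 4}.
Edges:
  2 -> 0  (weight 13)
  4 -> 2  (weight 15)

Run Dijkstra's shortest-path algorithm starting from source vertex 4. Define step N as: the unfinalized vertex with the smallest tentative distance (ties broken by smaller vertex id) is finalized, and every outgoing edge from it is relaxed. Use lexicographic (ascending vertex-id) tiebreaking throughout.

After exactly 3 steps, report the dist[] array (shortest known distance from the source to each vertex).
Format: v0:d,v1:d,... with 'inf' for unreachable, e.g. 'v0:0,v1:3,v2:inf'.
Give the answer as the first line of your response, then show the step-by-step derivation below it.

v0:28,v1:inf,v2:15,v3:inf,v4:0

step 1: dist = v0:inf,v1:inf,v2:15,v3:inf,v4:0
step 2: dist = v0:28,v1:inf,v2:15,v3:inf,v4:0
step 3: dist = v0:28,v1:inf,v2:15,v3:inf,v4:0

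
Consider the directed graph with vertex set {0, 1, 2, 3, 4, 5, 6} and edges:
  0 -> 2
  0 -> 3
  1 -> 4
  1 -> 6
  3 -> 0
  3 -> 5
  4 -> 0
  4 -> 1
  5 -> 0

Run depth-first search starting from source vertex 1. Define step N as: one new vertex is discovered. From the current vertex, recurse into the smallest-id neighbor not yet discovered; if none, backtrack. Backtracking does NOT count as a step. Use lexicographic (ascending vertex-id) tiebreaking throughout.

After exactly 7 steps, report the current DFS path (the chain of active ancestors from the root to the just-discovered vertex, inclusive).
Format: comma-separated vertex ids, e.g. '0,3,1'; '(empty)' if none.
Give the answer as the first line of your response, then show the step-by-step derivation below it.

1,6

step 1: discover 1; path=1; order=1
step 2: discover 4; path=1>4; order=1,4
step 3: discover 0; path=1>4>0; order=1,4,0
step 4: discover 2; path=1>4>0>2; order=1,4,0,2
step 5: discover 3; path=1>4>0>3; order=1,4,0,2,3
step 6: discover 5; path=1>4>0>3>5; order=1,4,0,2,3,5
step 7: discover 6; path=1>6; order=1,4,0,2,3,5,6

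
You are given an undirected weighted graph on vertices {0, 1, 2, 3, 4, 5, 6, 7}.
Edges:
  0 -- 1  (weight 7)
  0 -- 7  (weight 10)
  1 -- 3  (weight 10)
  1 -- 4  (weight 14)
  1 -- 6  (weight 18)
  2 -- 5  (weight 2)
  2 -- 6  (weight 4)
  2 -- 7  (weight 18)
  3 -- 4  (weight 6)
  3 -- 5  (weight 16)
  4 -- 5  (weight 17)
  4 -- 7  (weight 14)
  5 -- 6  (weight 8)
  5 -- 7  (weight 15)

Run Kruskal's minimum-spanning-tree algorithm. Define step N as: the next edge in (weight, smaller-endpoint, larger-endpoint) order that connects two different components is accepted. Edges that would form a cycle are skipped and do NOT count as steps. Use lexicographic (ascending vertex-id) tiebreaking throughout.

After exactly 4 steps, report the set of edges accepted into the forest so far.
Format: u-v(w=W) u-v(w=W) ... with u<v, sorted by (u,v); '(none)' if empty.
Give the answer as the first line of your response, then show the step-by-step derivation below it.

0-1(w=7) 2-5(w=2) 2-6(w=4) 3-4(w=6)

step 1: add edge 2-5 (w=2); MST = {2-5(w=2)}
step 2: add edge 2-6 (w=4); MST = {2-5(w=2) 2-6(w=4)}
step 3: add edge 3-4 (w=6); MST = {2-5(w=2) 2-6(w=4) 3-4(w=6)}
step 4: add edge 0-1 (w=7); MST = {0-1(w=7) 2-5(w=2) 2-6(w=4) 3-4(w=6)}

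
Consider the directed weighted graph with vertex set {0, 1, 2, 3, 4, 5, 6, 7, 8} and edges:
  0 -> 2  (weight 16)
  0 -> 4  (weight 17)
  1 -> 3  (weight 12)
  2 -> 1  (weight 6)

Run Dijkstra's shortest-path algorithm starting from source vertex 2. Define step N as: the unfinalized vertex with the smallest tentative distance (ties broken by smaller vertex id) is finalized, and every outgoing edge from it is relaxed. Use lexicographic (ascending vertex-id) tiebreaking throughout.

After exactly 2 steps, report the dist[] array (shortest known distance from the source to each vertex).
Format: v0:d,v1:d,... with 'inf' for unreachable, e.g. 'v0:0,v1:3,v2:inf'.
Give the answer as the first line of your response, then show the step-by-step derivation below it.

v0:inf,v1:6,v2:0,v3:18,v4:inf,v5:inf,v6:inf,v7:inf,v8:inf

step 1: dist = v0:inf,v1:6,v2:0,v3:inf,v4:inf,v5:inf,v6:inf,v7:inf,v8:inf
step 2: dist = v0:inf,v1:6,v2:0,v3:18,v4:inf,v5:inf,v6:inf,v7:inf,v8:inf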